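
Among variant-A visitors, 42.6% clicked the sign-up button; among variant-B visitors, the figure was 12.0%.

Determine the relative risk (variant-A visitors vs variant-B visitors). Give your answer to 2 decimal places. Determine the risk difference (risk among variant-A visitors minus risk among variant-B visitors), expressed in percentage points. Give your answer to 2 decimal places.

RR = 0.4260 / 0.1200 = 3.55
risk difference = 0.4260 − 0.1200 = 0.3060 → 30.60 percentage points

RR = 3.55; RD = 30.60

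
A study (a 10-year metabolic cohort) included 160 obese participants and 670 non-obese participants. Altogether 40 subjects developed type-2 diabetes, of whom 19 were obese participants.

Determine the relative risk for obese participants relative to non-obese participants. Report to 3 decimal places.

RR ≈ 3.789

obese participants without the outcome: 160 − 19 = 141
non-obese participants with the outcome: 40 − 19 = 21
non-obese participants without the outcome: 670 − 21 = 649
risk, obese participants = 19/160 = 0.11875
risk, non-obese participants = 21/670 = 0.03134
RR = 0.11875 / 0.03134 = 3.789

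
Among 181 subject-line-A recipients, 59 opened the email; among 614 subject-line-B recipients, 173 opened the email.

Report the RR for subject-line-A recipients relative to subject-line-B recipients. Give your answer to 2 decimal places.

1.16

risk, subject-line-A recipients = 59/181 = 0.3260
risk, subject-line-B recipients = 173/614 = 0.2818
RR = 0.3260 / 0.2818 = 1.16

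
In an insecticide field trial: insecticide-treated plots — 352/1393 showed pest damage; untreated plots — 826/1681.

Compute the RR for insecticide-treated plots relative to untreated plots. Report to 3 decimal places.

risk, insecticide-treated plots = 352/1393 = 0.2527
risk, untreated plots = 826/1681 = 0.4914
RR = 0.2527 / 0.4914 = 0.514

RR ≈ 0.514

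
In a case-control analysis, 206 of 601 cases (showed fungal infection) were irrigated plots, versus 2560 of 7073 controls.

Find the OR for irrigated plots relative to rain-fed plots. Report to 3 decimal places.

OR = (206 × 4513) / (2560 × 395) = 929678/1011200 ≈ 0.919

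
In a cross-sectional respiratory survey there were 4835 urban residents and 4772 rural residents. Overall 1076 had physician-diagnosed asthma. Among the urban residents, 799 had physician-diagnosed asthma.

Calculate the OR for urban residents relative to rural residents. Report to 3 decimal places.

OR = 3.213

urban residents without the outcome: 4835 − 799 = 4036
rural residents with the outcome: 1076 − 799 = 277
rural residents without the outcome: 4772 − 277 = 4495
OR = (799 × 4495) / (4036 × 277) = 3591505/1117972 ≈ 3.213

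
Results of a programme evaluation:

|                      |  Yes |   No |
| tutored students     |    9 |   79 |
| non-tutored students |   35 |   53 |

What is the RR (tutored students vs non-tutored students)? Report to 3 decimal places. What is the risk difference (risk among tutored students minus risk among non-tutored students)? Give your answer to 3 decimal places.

risk, tutored students = 9/88 = 0.1023
risk, non-tutored students = 35/88 = 0.3977
RR = 0.1023 / 0.3977 = 0.257
risk difference = 0.1023 − 0.3977 = -0.295

RR = 0.257; RD = -0.295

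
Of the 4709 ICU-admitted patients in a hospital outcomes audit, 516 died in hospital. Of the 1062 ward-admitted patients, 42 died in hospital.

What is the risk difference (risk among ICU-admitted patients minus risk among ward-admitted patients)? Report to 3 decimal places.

RD = 0.070

risk, ICU-admitted patients = 516/4709 = 0.10958
risk, ward-admitted patients = 42/1062 = 0.03955
risk difference = 0.10958 − 0.03955 = 0.070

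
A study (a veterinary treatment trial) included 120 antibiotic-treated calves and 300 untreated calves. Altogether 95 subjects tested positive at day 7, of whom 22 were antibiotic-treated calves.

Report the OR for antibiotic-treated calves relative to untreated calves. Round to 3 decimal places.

OR = 0.698

antibiotic-treated calves without the outcome: 120 − 22 = 98
untreated calves with the outcome: 95 − 22 = 73
untreated calves without the outcome: 300 − 73 = 227
odds, antibiotic-treated calves = 22/98 = 0.2245
odds, untreated calves = 73/227 = 0.3216
OR = 0.2245 / 0.3216 = 0.698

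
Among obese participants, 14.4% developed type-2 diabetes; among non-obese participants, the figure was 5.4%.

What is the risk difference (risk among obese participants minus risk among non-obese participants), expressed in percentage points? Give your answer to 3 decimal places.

RD = 9.000

risk difference = 0.1440 − 0.0540 = 0.0900 → 9.000 percentage points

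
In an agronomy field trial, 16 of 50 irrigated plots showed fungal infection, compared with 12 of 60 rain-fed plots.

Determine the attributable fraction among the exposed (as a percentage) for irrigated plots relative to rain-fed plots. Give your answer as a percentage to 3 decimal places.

risk, irrigated plots = 16/50 = 0.3200
risk, rain-fed plots = 12/60 = 0.2000
AR% = (0.3200 − 0.2000) / 0.3200 = 0.3750 → 37.500%

AR%: 37.500%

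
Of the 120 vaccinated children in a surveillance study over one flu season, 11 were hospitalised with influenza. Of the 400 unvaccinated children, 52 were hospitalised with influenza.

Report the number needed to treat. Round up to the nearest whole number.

risk, vaccinated children = 11/120 = 0.091667
risk, unvaccinated children = 52/400 = 0.130000
absolute risk difference = 0.038333
1 / 0.038333 = 26.087 → round up → 27

NNT = 27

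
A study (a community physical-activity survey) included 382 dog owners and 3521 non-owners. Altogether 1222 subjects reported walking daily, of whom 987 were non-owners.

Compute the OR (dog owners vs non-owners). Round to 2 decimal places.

dog owners with the outcome: 1222 − 987 = 235
dog owners without the outcome: 382 − 235 = 147
non-owners without the outcome: 3521 − 987 = 2534
OR = (235 × 2534) / (147 × 987) = 595490/145089 ≈ 4.10

OR = 4.10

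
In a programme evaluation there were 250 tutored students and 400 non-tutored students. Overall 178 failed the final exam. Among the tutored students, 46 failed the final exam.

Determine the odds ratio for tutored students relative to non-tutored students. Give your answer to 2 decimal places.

tutored students without the outcome: 250 − 46 = 204
non-tutored students with the outcome: 178 − 46 = 132
non-tutored students without the outcome: 400 − 132 = 268
odds, tutored students = 46/204 = 0.2255
odds, non-tutored students = 132/268 = 0.4925
OR = 0.2255 / 0.4925 = 0.46

0.46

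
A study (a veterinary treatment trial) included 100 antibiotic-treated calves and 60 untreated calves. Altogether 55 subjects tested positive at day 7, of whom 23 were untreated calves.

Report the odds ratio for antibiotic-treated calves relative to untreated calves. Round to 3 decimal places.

OR: 0.757

antibiotic-treated calves with the outcome: 55 − 23 = 32
antibiotic-treated calves without the outcome: 100 − 32 = 68
untreated calves without the outcome: 60 − 23 = 37
odds, antibiotic-treated calves = 32/68 = 0.4706
odds, untreated calves = 23/37 = 0.6216
OR = 0.4706 / 0.6216 = 0.757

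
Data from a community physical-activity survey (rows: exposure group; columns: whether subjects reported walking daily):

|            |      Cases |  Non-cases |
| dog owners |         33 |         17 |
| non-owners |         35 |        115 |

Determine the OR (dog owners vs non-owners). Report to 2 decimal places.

OR = (33 × 115) / (17 × 35) = 3795/595 ≈ 6.38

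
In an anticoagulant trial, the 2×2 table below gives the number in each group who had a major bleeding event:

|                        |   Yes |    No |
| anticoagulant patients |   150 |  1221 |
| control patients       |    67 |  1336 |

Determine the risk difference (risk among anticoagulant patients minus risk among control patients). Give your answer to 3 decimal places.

RD: 0.062

risk, anticoagulant patients = 150/1371 = 0.10941
risk, control patients = 67/1403 = 0.04775
risk difference = 0.10941 − 0.04775 = 0.062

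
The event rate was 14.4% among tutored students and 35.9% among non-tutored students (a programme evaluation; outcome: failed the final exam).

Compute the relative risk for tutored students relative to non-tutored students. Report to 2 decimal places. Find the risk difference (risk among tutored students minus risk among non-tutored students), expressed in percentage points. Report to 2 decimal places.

RR = 0.1440 / 0.3590 = 0.40
risk difference = 0.1440 − 0.3590 = -0.2150 → -21.50 percentage points

RR = 0.40; RD = -21.50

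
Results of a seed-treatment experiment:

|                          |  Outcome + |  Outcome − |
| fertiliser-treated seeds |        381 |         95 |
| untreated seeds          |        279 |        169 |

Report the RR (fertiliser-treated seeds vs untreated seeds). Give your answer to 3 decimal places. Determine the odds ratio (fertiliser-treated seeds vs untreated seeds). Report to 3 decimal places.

RR = 1.285; OR = 2.429

risk, fertiliser-treated seeds = 381/476 = 0.8004
risk, untreated seeds = 279/448 = 0.6228
RR = 0.8004 / 0.6228 = 1.285
odds, fertiliser-treated seeds = 381/95 = 4.0105
odds, untreated seeds = 279/169 = 1.6509
OR = 4.0105 / 1.6509 = 2.429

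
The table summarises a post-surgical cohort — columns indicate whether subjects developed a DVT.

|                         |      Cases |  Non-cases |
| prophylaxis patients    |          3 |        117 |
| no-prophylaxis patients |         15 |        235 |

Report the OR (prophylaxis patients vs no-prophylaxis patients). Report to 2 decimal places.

OR = (3 × 235) / (117 × 15) = 705/1755 ≈ 0.40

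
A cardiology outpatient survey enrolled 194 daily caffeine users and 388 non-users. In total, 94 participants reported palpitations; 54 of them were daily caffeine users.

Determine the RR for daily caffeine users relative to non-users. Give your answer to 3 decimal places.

daily caffeine users without the outcome: 194 − 54 = 140
non-users with the outcome: 94 − 54 = 40
non-users without the outcome: 388 − 40 = 348
risk, daily caffeine users = 54/194 = 0.2784
risk, non-users = 40/388 = 0.1031
RR = 0.2784 / 0.1031 = 2.700

2.700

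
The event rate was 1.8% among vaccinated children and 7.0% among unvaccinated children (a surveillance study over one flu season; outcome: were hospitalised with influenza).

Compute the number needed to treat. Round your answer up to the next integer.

20

absolute risk difference = 0.052000
1 / 0.052000 = 19.231 → round up → 20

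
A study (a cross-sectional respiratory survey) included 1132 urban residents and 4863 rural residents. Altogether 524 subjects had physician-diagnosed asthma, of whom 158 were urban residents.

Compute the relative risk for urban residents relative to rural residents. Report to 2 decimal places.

urban residents without the outcome: 1132 − 158 = 974
rural residents with the outcome: 524 − 158 = 366
rural residents without the outcome: 4863 − 366 = 4497
risk, urban residents = 158/1132 = 0.1396
risk, rural residents = 366/4863 = 0.0753
RR = 0.1396 / 0.0753 = 1.85

RR = 1.85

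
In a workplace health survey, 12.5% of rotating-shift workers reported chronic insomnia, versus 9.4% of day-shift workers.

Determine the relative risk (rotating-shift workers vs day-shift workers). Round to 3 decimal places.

RR = 0.1250 / 0.0940 = 1.330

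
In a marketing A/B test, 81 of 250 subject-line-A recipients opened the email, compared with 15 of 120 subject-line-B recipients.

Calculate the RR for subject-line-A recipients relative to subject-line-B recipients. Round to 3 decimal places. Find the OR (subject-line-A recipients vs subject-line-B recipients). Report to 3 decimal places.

RR = 2.592; OR = 3.355

risk, subject-line-A recipients = 81/250 = 0.3240
risk, subject-line-B recipients = 15/120 = 0.1250
RR = 0.3240 / 0.1250 = 2.592
OR = (81 × 105) / (169 × 15) = 8505/2535 ≈ 3.355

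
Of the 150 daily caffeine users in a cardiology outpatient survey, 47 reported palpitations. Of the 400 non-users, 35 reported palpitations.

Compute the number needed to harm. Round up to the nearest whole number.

NNH ≈ 5

risk, daily caffeine users = 47/150 = 0.313333
risk, non-users = 35/400 = 0.087500
absolute risk difference = 0.225833
1 / 0.225833 = 4.428 → round up → 5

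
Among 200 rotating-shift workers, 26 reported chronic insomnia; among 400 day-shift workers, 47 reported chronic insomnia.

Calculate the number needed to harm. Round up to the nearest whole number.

NNH ≈ 80

risk, rotating-shift workers = 26/200 = 0.130000
risk, day-shift workers = 47/400 = 0.117500
absolute risk difference = 0.012500
1 / 0.012500 = 80.000 → round up → 80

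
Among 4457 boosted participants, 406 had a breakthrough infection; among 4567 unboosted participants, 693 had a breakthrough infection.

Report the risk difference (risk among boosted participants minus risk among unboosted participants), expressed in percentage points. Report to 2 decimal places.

-6.06

risk, boosted participants = 406/4457 = 0.0911
risk, unboosted participants = 693/4567 = 0.1517
risk difference = 0.0911 − 0.1517 = -0.0606 → -6.06 percentage points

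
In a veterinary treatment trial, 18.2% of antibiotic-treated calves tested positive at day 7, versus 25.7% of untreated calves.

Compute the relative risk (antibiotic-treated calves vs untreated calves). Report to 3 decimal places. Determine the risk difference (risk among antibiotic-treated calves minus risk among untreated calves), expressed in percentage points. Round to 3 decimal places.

RR = 0.708; RD = -7.500

RR = 0.1820 / 0.2570 = 0.708
risk difference = 0.1820 − 0.2570 = -0.0750 → -7.500 percentage points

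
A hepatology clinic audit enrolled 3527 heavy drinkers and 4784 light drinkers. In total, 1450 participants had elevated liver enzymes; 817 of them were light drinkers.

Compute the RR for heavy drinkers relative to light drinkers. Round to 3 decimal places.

RR ≈ 1.051

heavy drinkers with the outcome: 1450 − 817 = 633
heavy drinkers without the outcome: 3527 − 633 = 2894
light drinkers without the outcome: 4784 − 817 = 3967
risk, heavy drinkers = 633/3527 = 0.1795
risk, light drinkers = 817/4784 = 0.1708
RR = 0.1795 / 0.1708 = 1.051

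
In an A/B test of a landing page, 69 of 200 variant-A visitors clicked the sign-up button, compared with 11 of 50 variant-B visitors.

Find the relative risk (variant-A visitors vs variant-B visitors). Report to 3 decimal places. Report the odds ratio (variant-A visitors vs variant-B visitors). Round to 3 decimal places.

risk, variant-A visitors = 69/200 = 0.3450
risk, variant-B visitors = 11/50 = 0.2200
RR = 0.3450 / 0.2200 = 1.568
odds, variant-A visitors = 69/131 = 0.5267
odds, variant-B visitors = 11/39 = 0.2821
OR = 0.5267 / 0.2821 = 1.867

RR = 1.568; OR = 1.867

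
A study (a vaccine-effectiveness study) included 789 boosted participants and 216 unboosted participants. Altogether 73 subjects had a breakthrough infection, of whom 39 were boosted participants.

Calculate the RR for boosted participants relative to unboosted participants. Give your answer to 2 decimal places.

RR: 0.31

boosted participants without the outcome: 789 − 39 = 750
unboosted participants with the outcome: 73 − 39 = 34
unboosted participants without the outcome: 216 − 34 = 182
risk, boosted participants = 39/789 = 0.04943
risk, unboosted participants = 34/216 = 0.15741
RR = 0.04943 / 0.15741 = 0.31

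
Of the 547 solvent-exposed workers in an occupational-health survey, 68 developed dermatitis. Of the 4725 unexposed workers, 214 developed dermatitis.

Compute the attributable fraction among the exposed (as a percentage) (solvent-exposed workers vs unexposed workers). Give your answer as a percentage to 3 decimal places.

AR%: 63.567%

risk, solvent-exposed workers = 68/547 = 0.12431
risk, unexposed workers = 214/4725 = 0.04529
AR% = (0.12431 − 0.04529) / 0.12431 = 0.6357 → 63.567%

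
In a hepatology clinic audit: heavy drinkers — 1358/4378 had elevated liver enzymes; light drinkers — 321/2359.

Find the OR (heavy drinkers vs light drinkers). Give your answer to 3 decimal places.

OR = (1358 × 2038) / (3020 × 321) = 2767604/969420 ≈ 2.855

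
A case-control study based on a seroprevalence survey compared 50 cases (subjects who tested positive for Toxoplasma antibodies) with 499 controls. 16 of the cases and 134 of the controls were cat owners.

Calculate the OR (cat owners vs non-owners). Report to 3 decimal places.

OR = (16 × 365) / (134 × 34) = 5840/4556 ≈ 1.282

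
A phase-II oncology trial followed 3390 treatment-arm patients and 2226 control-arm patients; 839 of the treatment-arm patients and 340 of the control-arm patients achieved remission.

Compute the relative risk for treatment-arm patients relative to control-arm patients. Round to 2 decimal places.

risk, treatment-arm patients = 839/3390 = 0.2475
risk, control-arm patients = 340/2226 = 0.1527
RR = 0.2475 / 0.1527 = 1.62

RR: 1.62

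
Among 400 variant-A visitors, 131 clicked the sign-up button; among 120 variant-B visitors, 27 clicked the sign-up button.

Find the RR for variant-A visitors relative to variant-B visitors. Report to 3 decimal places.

risk, variant-A visitors = 131/400 = 0.3275
risk, variant-B visitors = 27/120 = 0.2250
RR = 0.3275 / 0.2250 = 1.456

1.456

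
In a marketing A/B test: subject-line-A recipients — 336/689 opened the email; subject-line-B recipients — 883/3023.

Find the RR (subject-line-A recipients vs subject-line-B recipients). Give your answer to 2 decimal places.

risk, subject-line-A recipients = 336/689 = 0.4877
risk, subject-line-B recipients = 883/3023 = 0.2921
RR = 0.4877 / 0.2921 = 1.67

RR: 1.67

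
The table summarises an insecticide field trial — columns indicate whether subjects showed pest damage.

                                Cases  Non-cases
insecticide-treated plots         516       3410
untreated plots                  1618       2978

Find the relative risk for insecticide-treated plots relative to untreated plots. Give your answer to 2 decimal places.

0.37

risk, insecticide-treated plots = 516/3926 = 0.1314
risk, untreated plots = 1618/4596 = 0.3520
RR = 0.1314 / 0.3520 = 0.37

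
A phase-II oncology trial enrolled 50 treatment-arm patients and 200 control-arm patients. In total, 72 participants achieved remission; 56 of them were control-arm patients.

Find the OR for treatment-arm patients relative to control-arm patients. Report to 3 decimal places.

treatment-arm patients with the outcome: 72 − 56 = 16
treatment-arm patients without the outcome: 50 − 16 = 34
control-arm patients without the outcome: 200 − 56 = 144
odds, treatment-arm patients = 16/34 = 0.4706
odds, control-arm patients = 56/144 = 0.3889
OR = 0.4706 / 0.3889 = 1.210

1.210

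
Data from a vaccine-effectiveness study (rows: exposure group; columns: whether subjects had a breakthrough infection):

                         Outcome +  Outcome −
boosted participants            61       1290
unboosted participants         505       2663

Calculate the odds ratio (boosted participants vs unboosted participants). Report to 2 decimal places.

odds, boosted participants = 61/1290 = 0.04729
odds, unboosted participants = 505/2663 = 0.18964
OR = 0.04729 / 0.18964 = 0.25

OR: 0.25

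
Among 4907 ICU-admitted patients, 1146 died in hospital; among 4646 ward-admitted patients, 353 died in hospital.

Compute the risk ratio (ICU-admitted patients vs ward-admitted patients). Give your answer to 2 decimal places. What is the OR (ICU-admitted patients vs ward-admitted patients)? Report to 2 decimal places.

risk, ICU-admitted patients = 1146/4907 = 0.2335
risk, ward-admitted patients = 353/4646 = 0.0760
RR = 0.2335 / 0.0760 = 3.07
OR = (1146 × 4293) / (3761 × 353) = 4919778/1327633 ≈ 3.71

RR = 3.07; OR = 3.71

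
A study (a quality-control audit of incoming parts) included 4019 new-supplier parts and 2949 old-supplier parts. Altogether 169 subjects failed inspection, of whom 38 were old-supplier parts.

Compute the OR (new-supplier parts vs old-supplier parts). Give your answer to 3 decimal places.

2.581

new-supplier parts with the outcome: 169 − 38 = 131
new-supplier parts without the outcome: 4019 − 131 = 3888
old-supplier parts without the outcome: 2949 − 38 = 2911
OR = (131 × 2911) / (3888 × 38) = 381341/147744 ≈ 2.581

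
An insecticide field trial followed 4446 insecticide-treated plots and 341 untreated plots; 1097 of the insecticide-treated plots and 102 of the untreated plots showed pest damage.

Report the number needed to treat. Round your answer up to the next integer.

risk, insecticide-treated plots = 1097/4446 = 0.246739
risk, untreated plots = 102/341 = 0.299120
absolute risk difference = 0.052382
1 / 0.052382 = 19.091 → round up → 20

20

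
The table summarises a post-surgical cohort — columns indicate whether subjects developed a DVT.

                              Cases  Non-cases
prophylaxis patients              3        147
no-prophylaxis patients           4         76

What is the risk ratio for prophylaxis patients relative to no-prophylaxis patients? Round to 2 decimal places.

RR ≈ 0.40

risk, prophylaxis patients = 3/150 = 0.02000
risk, no-prophylaxis patients = 4/80 = 0.05000
RR = 0.02000 / 0.05000 = 0.40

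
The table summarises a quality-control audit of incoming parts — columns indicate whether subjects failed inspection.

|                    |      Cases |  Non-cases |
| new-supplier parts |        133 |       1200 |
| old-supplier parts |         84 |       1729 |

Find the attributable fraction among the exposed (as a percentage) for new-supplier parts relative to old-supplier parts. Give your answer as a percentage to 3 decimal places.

risk, new-supplier parts = 133/1333 = 0.09977
risk, old-supplier parts = 84/1813 = 0.04633
AR% = (0.09977 − 0.04633) / 0.09977 = 0.5356 → 53.563%

AR% ≈ 53.563%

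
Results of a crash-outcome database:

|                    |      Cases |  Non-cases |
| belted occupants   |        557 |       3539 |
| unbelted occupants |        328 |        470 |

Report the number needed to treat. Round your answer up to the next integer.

risk, belted occupants = 557/4096 = 0.135986
risk, unbelted occupants = 328/798 = 0.411028
absolute risk difference = 0.275041
1 / 0.275041 = 3.636 → round up → 4

NNT = 4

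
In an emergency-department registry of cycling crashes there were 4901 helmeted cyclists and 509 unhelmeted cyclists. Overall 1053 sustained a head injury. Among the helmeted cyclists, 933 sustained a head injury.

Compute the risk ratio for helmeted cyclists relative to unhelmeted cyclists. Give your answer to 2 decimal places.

0.81

helmeted cyclists without the outcome: 4901 − 933 = 3968
unhelmeted cyclists with the outcome: 1053 − 933 = 120
unhelmeted cyclists without the outcome: 509 − 120 = 389
risk, helmeted cyclists = 933/4901 = 0.1904
risk, unhelmeted cyclists = 120/509 = 0.2358
RR = 0.1904 / 0.2358 = 0.81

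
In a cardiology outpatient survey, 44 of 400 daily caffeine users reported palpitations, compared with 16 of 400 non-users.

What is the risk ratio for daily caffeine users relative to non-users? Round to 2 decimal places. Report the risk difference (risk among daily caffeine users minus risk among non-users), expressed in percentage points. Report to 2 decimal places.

RR = 2.75; RD = 7.00

risk, daily caffeine users = 44/400 = 0.11000
risk, non-users = 16/400 = 0.04000
RR = 0.11000 / 0.04000 = 2.75
risk difference = 0.11000 − 0.04000 = 0.07000 → 7.00 percentage points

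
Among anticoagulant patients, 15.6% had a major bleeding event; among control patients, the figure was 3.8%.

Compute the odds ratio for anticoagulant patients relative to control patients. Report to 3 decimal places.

OR ≈ 4.679

odds, anticoagulant patients = 0.15600/0.84400 = 0.18483
odds, control patients = 0.03800/0.96200 = 0.03950
OR = 0.18483 / 0.03950 = 4.679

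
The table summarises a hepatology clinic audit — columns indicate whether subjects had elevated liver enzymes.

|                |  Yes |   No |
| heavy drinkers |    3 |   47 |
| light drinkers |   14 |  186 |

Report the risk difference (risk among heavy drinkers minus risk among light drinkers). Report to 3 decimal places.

risk, heavy drinkers = 3/50 = 0.0600
risk, light drinkers = 14/200 = 0.0700
risk difference = 0.0600 − 0.0700 = -0.010

-0.010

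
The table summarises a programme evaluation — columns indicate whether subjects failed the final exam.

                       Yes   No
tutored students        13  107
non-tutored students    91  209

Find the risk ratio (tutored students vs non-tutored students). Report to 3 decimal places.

risk, tutored students = 13/120 = 0.1083
risk, non-tutored students = 91/300 = 0.3033
RR = 0.1083 / 0.3033 = 0.357

0.357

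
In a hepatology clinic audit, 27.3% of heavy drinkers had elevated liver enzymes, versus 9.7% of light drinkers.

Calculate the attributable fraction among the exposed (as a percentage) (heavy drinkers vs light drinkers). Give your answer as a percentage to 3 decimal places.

AR% = (0.2730 − 0.0970) / 0.2730 = 0.6447 → 64.469%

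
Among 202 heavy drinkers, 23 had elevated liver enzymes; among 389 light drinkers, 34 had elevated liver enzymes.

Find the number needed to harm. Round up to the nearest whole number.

risk, heavy drinkers = 23/202 = 0.113861
risk, light drinkers = 34/389 = 0.087404
absolute risk difference = 0.026458
1 / 0.026458 = 37.796 → round up → 38

38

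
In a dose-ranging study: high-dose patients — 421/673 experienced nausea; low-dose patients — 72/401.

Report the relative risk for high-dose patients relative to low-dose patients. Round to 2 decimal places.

3.48

risk, high-dose patients = 421/673 = 0.6256
risk, low-dose patients = 72/401 = 0.1796
RR = 0.6256 / 0.1796 = 3.48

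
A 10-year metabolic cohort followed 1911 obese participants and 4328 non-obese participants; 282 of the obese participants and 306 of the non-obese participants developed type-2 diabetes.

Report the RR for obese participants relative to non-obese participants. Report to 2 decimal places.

risk, obese participants = 282/1911 = 0.1476
risk, non-obese participants = 306/4328 = 0.0707
RR = 0.1476 / 0.0707 = 2.09

2.09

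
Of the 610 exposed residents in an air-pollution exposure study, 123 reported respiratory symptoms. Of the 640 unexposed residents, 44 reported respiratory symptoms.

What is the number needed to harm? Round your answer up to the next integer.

risk, exposed residents = 123/610 = 0.201639
risk, unexposed residents = 44/640 = 0.068750
absolute risk difference = 0.132889
1 / 0.132889 = 7.525 → round up → 8

NNH = 8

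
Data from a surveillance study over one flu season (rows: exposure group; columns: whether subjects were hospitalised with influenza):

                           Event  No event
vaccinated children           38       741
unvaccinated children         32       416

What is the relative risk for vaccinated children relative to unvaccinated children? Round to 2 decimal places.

RR ≈ 0.68

risk, vaccinated children = 38/779 = 0.04878
risk, unvaccinated children = 32/448 = 0.07143
RR = 0.04878 / 0.07143 = 0.68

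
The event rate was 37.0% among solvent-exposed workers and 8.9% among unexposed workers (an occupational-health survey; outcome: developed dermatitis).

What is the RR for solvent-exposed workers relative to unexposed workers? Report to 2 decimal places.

RR = 0.3700 / 0.0890 = 4.16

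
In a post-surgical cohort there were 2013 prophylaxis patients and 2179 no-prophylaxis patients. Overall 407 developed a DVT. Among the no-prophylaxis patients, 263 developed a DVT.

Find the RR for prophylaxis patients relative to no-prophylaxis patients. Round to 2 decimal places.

RR ≈ 0.59

prophylaxis patients with the outcome: 407 − 263 = 144
prophylaxis patients without the outcome: 2013 − 144 = 1869
no-prophylaxis patients without the outcome: 2179 − 263 = 1916
risk, prophylaxis patients = 144/2013 = 0.0715
risk, no-prophylaxis patients = 263/2179 = 0.1207
RR = 0.0715 / 0.1207 = 0.59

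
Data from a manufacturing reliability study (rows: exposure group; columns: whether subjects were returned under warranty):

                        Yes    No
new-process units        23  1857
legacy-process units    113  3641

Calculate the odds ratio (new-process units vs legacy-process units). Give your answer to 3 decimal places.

0.399

odds, new-process units = 23/1857 = 0.01239
odds, legacy-process units = 113/3641 = 0.03104
OR = 0.01239 / 0.03104 = 0.399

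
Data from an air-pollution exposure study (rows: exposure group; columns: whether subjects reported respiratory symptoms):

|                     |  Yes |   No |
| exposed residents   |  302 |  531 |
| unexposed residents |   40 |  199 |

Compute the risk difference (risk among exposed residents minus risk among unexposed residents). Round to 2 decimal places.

risk, exposed residents = 302/833 = 0.3625
risk, unexposed residents = 40/239 = 0.1674
risk difference = 0.3625 − 0.1674 = 0.20

0.20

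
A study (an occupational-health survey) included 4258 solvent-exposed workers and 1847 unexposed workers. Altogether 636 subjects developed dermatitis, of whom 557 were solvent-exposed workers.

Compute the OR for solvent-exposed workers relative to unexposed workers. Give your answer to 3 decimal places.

solvent-exposed workers without the outcome: 4258 − 557 = 3701
unexposed workers with the outcome: 636 − 557 = 79
unexposed workers without the outcome: 1847 − 79 = 1768
odds, solvent-exposed workers = 557/3701 = 0.15050
odds, unexposed workers = 79/1768 = 0.04468
OR = 0.15050 / 0.04468 = 3.368

3.368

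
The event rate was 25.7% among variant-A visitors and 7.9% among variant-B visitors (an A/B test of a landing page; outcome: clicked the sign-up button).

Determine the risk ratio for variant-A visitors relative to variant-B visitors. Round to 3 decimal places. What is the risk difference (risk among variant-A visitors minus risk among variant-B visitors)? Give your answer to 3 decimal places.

RR = 0.2570 / 0.0790 = 3.253
risk difference = 0.2570 − 0.0790 = 0.178

RR = 3.253; RD = 0.178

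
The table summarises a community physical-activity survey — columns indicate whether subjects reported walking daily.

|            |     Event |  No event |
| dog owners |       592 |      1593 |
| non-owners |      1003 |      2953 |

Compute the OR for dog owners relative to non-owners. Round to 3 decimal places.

OR = (592 × 2953) / (1593 × 1003) = 1748176/1597779 ≈ 1.094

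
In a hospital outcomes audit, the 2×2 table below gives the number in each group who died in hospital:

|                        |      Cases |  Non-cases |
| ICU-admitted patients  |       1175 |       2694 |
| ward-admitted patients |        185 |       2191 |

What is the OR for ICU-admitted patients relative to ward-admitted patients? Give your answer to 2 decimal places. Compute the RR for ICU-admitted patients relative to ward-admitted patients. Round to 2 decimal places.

OR = (1175 × 2191) / (2694 × 185) = 2574425/498390 ≈ 5.17
risk, ICU-admitted patients = 1175/3869 = 0.3037
risk, ward-admitted patients = 185/2376 = 0.0779
RR = 0.3037 / 0.0779 = 3.90

OR = 5.17; RR = 3.90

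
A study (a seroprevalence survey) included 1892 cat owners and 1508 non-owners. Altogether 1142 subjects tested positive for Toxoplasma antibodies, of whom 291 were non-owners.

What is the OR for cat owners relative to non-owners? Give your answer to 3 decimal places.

OR: 3.419

cat owners with the outcome: 1142 − 291 = 851
cat owners without the outcome: 1892 − 851 = 1041
non-owners without the outcome: 1508 − 291 = 1217
OR = (851 × 1217) / (1041 × 291) = 1035667/302931 ≈ 3.419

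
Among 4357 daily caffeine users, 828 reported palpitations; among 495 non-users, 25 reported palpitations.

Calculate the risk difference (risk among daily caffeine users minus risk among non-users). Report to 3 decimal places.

risk, daily caffeine users = 828/4357 = 0.1900
risk, non-users = 25/495 = 0.0505
risk difference = 0.1900 − 0.0505 = 0.140

0.140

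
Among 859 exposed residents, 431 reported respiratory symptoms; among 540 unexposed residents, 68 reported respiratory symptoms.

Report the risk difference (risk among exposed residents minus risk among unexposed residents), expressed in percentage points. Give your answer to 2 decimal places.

37.58

risk, exposed residents = 431/859 = 0.5017
risk, unexposed residents = 68/540 = 0.1259
risk difference = 0.5017 − 0.1259 = 0.3758 → 37.58 percentage points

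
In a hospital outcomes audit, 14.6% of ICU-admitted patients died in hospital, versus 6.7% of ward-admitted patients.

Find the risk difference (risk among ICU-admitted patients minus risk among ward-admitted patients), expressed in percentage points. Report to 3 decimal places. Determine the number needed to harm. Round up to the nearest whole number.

risk difference = 0.1460 − 0.0670 = 0.0790 → 7.900 percentage points
absolute risk difference = 0.079000
1 / 0.079000 = 12.658 → round up → 13

RD = 7.900; NNH = 13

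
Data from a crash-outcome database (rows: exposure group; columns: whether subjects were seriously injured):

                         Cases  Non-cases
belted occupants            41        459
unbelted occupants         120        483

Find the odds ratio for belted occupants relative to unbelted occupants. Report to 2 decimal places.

odds, belted occupants = 41/459 = 0.0893
odds, unbelted occupants = 120/483 = 0.2484
OR = 0.0893 / 0.2484 = 0.36

0.36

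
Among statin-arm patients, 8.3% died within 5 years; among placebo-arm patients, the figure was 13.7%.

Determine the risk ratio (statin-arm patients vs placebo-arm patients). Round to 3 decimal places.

RR = 0.0830 / 0.1370 = 0.606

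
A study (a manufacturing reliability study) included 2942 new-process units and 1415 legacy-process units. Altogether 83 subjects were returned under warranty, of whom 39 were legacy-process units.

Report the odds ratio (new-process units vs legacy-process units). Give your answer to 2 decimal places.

new-process units with the outcome: 83 − 39 = 44
new-process units without the outcome: 2942 − 44 = 2898
legacy-process units without the outcome: 1415 − 39 = 1376
odds, new-process units = 44/2898 = 0.01518
odds, legacy-process units = 39/1376 = 0.02834
OR = 0.01518 / 0.02834 = 0.54

OR ≈ 0.54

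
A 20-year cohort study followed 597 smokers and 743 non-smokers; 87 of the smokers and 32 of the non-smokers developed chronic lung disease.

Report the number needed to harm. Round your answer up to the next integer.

NNH ≈ 10

risk, smokers = 87/597 = 0.145729
risk, non-smokers = 32/743 = 0.043069
absolute risk difference = 0.102660
1 / 0.102660 = 9.741 → round up → 10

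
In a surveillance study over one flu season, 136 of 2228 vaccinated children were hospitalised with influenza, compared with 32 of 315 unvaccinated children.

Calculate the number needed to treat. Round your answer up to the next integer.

risk, vaccinated children = 136/2228 = 0.061041
risk, unvaccinated children = 32/315 = 0.101587
absolute risk difference = 0.040546
1 / 0.040546 = 24.663 → round up → 25

NNT ≈ 25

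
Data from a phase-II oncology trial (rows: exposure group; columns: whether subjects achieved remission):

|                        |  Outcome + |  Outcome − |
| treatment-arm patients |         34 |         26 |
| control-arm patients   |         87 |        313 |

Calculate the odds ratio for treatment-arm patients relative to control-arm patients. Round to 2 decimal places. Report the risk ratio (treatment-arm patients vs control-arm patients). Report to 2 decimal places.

odds, treatment-arm patients = 34/26 = 1.3077
odds, control-arm patients = 87/313 = 0.2780
OR = 1.3077 / 0.2780 = 4.70
risk, treatment-arm patients = 34/60 = 0.5667
risk, control-arm patients = 87/400 = 0.2175
RR = 0.5667 / 0.2175 = 2.61

OR = 4.70; RR = 2.61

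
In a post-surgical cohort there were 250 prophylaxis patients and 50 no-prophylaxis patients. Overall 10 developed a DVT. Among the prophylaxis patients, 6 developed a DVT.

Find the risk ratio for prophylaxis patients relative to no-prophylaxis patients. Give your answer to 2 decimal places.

0.30

prophylaxis patients without the outcome: 250 − 6 = 244
no-prophylaxis patients with the outcome: 10 − 6 = 4
no-prophylaxis patients without the outcome: 50 − 4 = 46
risk, prophylaxis patients = 6/250 = 0.02400
risk, no-prophylaxis patients = 4/50 = 0.08000
RR = 0.02400 / 0.08000 = 0.30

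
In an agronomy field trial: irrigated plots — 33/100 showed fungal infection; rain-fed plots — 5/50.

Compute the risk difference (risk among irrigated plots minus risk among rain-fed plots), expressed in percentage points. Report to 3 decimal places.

23.000

risk, irrigated plots = 33/100 = 0.3300
risk, rain-fed plots = 5/50 = 0.1000
risk difference = 0.3300 − 0.1000 = 0.2300 → 23.000 percentage points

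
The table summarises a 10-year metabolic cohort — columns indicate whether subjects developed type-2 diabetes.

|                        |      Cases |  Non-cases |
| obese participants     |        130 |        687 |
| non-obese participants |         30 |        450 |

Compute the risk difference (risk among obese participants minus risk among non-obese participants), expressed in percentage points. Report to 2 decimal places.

risk, obese participants = 130/817 = 0.1591
risk, non-obese participants = 30/480 = 0.0625
risk difference = 0.1591 − 0.0625 = 0.0966 → 9.66 percentage points

RD ≈ 9.66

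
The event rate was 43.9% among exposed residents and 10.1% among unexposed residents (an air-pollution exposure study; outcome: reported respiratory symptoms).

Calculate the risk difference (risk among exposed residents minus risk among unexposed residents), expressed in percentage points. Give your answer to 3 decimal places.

RD: 33.800

risk difference = 0.4390 − 0.1010 = 0.3380 → 33.800 percentage points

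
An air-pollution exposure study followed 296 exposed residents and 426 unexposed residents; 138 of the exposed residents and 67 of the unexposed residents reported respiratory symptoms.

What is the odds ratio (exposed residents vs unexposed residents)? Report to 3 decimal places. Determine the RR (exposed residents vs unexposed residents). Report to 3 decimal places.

OR = (138 × 359) / (158 × 67) = 49542/10586 ≈ 4.680
risk, exposed residents = 138/296 = 0.4662
risk, unexposed residents = 67/426 = 0.1573
RR = 0.4662 / 0.1573 = 2.964

OR = 4.680; RR = 2.964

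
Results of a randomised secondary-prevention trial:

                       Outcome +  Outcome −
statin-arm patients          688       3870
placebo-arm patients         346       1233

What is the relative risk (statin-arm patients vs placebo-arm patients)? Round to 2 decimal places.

risk, statin-arm patients = 688/4558 = 0.1509
risk, placebo-arm patients = 346/1579 = 0.2191
RR = 0.1509 / 0.2191 = 0.69

0.69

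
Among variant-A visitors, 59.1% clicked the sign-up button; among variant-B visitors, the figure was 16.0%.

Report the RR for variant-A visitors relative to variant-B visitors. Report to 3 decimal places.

RR = 0.5910 / 0.1600 = 3.694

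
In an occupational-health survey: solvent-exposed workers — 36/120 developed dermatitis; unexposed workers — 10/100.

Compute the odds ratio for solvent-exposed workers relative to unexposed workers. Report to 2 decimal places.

OR = (36 × 90) / (84 × 10) = 3240/840 ≈ 3.86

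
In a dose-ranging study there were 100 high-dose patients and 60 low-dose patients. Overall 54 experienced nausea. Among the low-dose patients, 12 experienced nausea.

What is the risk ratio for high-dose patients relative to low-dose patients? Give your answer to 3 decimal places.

2.100

high-dose patients with the outcome: 54 − 12 = 42
high-dose patients without the outcome: 100 − 42 = 58
low-dose patients without the outcome: 60 − 12 = 48
risk, high-dose patients = 42/100 = 0.4200
risk, low-dose patients = 12/60 = 0.2000
RR = 0.4200 / 0.2000 = 2.100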